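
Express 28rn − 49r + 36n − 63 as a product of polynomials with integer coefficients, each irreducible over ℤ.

Group as (28rn − 49r) + (36n − 63) = 7r(4n − 7) + 9(4n − 7).
Both groups share the factor (4n − 7).

(4n − 7)(7r + 9)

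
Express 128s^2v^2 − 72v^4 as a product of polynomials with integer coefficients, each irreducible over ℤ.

Factor out 8v^2, leaving 16s^2 − 9v^2, which is a difference of two squares.

8v^2(4s + 3v)(4s − 3v)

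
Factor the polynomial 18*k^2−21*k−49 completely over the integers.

Need a pair with product 18·(−49) = −882 and sum −21: that's 21 and −42.
Split the middle term: 18*k^2+21*k − 42*k−49 = 3*k*(6*k+7) − 7*(6*k+7).

(3*k−7)*(6*k+7)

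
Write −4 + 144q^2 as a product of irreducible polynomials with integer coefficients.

Pull out the common factor 4; 36q^2 − 1 is a difference of squares.

4(6q + 1)(6q − 1)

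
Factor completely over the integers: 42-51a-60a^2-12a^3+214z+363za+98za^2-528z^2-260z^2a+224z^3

Group: 8z(28z^2-22za-45z+4a^2+12a-7) + (-3a-6)(28z^2-22za-45z+4a^2+12a-7); both groups contain (28z^2-22za-45z+4a^2+12a-7), so (8z-3a-6) is a factor with cofactor 28z^2-22za-45z+4a^2+12a-7.
The cofactor groups again: 28z^2-22za-45z+4a^2+12a-7 = 7z(4z-2a-7) + (-2a+1)(4z-2a-7); both groups contain (4z-2a-7), giving (7z-2a+1)(4z-2a-7).

(4z-2a-7)(7z-2a+1)(8z-3a-6)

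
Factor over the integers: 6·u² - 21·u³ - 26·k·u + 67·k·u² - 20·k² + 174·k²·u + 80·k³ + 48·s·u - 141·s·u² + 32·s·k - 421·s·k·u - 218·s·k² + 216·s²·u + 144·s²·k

(8·s - 5·k + u)·(9·s - 8·k - 7·u + 2)·(2·k + 3·u)

Group: 8·s·(18·s·k + 27·s·u - 16·k² - 38·k·u + 4·k - 21·u² + 6·u) + (-5·k + u)·(18·s·k + 27·s·u - 16·k² - 38·k·u + 4·k - 21·u² + 6·u); both groups contain (18·s·k + 27·s·u - 16·k² - 38·k·u + 4·k - 21·u² + 6·u), so (8·s - 5·k + u) is a factor with cofactor 18·s·k + 27·s·u - 16·k² - 38·k·u + 4·k - 21·u² + 6·u.
The cofactor groups again: 18·s·k + 27·s·u - 16·k² - 38·k·u + 4·k - 21·u² + 6·u = 2·k·(9·s - 8·k - 7·u + 2) + 3·u·(9·s - 8·k - 7·u + 2); both groups contain (9·s - 8·k - 7·u + 2), giving (2·k + 3·u)·(9·s - 8·k - 7·u + 2).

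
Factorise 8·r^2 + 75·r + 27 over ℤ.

(8·r + 3)·(r + 9)

Need a pair with product 8·27 = 216 and sum 75: that's 3 and 72.
Split the middle term: 8·r^2 + 3·r + 72·r + 27 = r·(8·r + 3) + 9·(8·r + 3).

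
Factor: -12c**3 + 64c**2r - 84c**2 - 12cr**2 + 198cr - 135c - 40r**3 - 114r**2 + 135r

-(2c - 10r + 9)(6c + 4r + 15)(c - r)

Group: 2c(-6c**2 + 2cr - 15c + 4r**2 + 15r) + (-10r + 9)(-6c**2 + 2cr - 15c + 4r**2 + 15r); both groups contain (-6c**2 + 2cr - 15c + 4r**2 + 15r), so (2c - 10r + 9) is a factor with cofactor -6c**2 + 2cr - 15c + 4r**2 + 15r.
The cofactor groups again: -6c**2 + 2cr - 15c + 4r**2 + 15r = -6c(c - r) + (-4r - 15)(c - r); both groups contain (c - r), giving -(6c + 4r + 15)(c - r).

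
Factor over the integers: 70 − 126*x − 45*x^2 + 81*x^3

(9*x − 5)*(9*x^2 − 14)

Group as (81*x^3 − 126*x) + (−45*x^2 + 70) = 9*x*(9*x^2 − 14) − 5*(9*x^2 − 14).
Both groups share the factor (9*x^2 − 14).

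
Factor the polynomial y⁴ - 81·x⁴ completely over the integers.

(y - 3·x)·(y + 3·x)·(y² + 9·x²)

Write as (y²)² − (9·x²)², then factor y² - 9·x² once more.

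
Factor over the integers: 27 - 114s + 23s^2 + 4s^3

(4s - 1)(s + 9)(s - 3)

Trying the rational-root candidates, s = 3 is a root, so (s - 3) divides it; the quotient is 4s^2 + 35s - 9.
The remaining quadratic factors as (s + 9)(4s - 1).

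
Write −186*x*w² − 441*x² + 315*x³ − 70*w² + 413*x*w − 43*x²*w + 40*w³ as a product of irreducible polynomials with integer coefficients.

Group: 7*x*(45*x² + 26*x*w − 63*x − 8*w² + 14*w) − 5*w*(45*x² + 26*x*w − 63*x − 8*w² + 14*w); both groups contain (45*x² + 26*x*w − 63*x − 8*w² + 14*w), so (7*x − 5*w) is a factor with cofactor 45*x² + 26*x*w − 63*x − 8*w² + 14*w.
The cofactor groups again: 45*x² + 26*x*w − 63*x − 8*w² + 14*w = 5*x*(9*x − 2*w) + (4*w − 7)*(9*x − 2*w); both groups contain (9*x − 2*w), giving (5*x + 4*w − 7)*(9*x − 2*w).

(9*x − 2*w)*(7*x − 5*w)*(5*x + 4*w − 7)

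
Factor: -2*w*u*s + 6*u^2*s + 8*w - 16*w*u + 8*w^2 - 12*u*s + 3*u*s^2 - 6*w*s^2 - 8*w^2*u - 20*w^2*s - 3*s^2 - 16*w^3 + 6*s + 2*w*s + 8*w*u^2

-(2*w - u + 1)*(4*w + 3*s)*(2*w + 2*u + s - 2)

Group: 2*w*(-8*w^2 - 8*w*u - 10*w*s + 8*w - 6*u*s - 3*s^2 + 6*s) + (-u + 1)*(-8*w^2 - 8*w*u - 10*w*s + 8*w - 6*u*s - 3*s^2 + 6*s); both groups contain (-8*w^2 - 8*w*u - 10*w*s + 8*w - 6*u*s - 3*s^2 + 6*s), so (2*w - u + 1) is a factor with cofactor -8*w^2 - 8*w*u - 10*w*s + 8*w - 6*u*s - 3*s^2 + 6*s.
The cofactor groups again: -8*w^2 - 8*w*u - 10*w*s + 8*w - 6*u*s - 3*s^2 + 6*s = -4*w*(2*w + 2*u + s - 2) - 3*s*(2*w + 2*u + s - 2); both groups contain (2*w + 2*u + s - 2), giving -(4*w + 3*s)*(2*w + 2*u + s - 2).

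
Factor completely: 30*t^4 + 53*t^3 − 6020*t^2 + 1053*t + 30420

(5*t − 12)*(6*t + 13)*(t + 15)*(t − 13)

By the rational root theorem, t = 12/5 is a root, giving the factor (5*t − 12) and quotient 6*t^3 + 25*t^2 − 1144*t − 2535.
Next, t = −15 is a root, giving the factor (t + 15) and quotient 6*t^2 − 65*t − 169.
The remaining quadratic factors as (t − 13)(6*t + 13).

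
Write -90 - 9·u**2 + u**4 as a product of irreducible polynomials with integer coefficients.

(u**2 + 6)·(u**2 - 15)

Substitute w = u**2 to get a quadratic in w, then factor.
u**2 + 6 is irreducible over ℤ (always positive, so no real roots).
u**2 - 15 is irreducible over ℤ (15 is not a perfect square).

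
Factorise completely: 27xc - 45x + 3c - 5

Group as (27xc - 45x) + (3c - 5) = 9x(3c - 5) + (3c - 5).
Both groups share the factor (3c - 5).

(3c - 5)(9x + 1)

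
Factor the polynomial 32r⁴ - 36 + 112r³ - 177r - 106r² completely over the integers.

(2r - 3)(4r + 1)(4r + 3)(r + 4)

Testing divisors of the constant over divisors of the leading coefficient, r = -3/4 is a root, giving the factor (4r + 3) and quotient 8r³ + 22r² - 43r - 12.
Then r = -4 is a root, giving the factor (r + 4) and quotient 8r² - 10r - 3.
The remaining quadratic factors as (2r - 3)(4r + 1).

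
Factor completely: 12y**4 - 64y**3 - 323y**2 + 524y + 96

By the rational root theorem, y = 3/2 is a root, so (2y - 3) divides it; the quotient is 6y**3 - 23y**2 - 196y - 32.
Next, y = 8 is a root, giving the factor (y - 8) and quotient 6y**2 + 25y + 4.
The remaining quadratic factors as (6y + 1)(y + 4).

(2y - 3)(6y + 1)(y + 4)(y - 8)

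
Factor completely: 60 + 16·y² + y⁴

Substitute u = y² to get a quadratic in u, then factor.
y² + 10 is irreducible over ℤ (always positive, so no real roots).
y² + 6 is irreducible over ℤ (always positive, so no real roots).

(y² + 10)·(y² + 6)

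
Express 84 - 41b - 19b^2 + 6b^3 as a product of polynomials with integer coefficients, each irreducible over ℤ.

(2b - 3)(3b + 7)(b - 4)

Trying the rational-root candidates, b = 3/2 is a root, giving the factor (2b - 3) and quotient 3b^2 - 5b - 28.
The remaining quadratic factors as (b - 4)(3b + 7).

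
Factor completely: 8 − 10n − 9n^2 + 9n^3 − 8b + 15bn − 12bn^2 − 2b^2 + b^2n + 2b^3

(2b − 3n + 4)(b + 3n − 2)(b − n − 1)

Group: 2b(b^2 + 2bn − 3b − 3n^2 − n + 2) + (−3n + 4)(b^2 + 2bn − 3b − 3n^2 − n + 2); both groups contain (b^2 + 2bn − 3b − 3n^2 − n + 2), so (2b − 3n + 4) is a factor with cofactor b^2 + 2bn − 3b − 3n^2 − n + 2.
The cofactor groups again: b^2 + 2bn − 3b − 3n^2 − n + 2 = b(b + 3n − 2) + (−n − 1)(b + 3n − 2); both groups contain (b + 3n − 2), giving (b − n − 1)(b + 3n − 2).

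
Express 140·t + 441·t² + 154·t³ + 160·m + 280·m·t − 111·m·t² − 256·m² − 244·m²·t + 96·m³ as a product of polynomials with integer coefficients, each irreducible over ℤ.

(3·m − 2·t − 5)·(4·m − 11·t − 4)·(8·m + 7·t)

Group: 8·m·(12·m² − 41·m·t − 32·m + 22·t² + 63·t + 20) + 7·t·(12·m² − 41·m·t − 32·m + 22·t² + 63·t + 20); both groups contain (12·m² − 41·m·t − 32·m + 22·t² + 63·t + 20), so (8·m + 7·t) is a factor with cofactor 12·m² − 41·m·t − 32·m + 22·t² + 63·t + 20.
The cofactor groups again: 12·m² − 41·m·t − 32·m + 22·t² + 63·t + 20 = 4·m·(3·m − 2·t − 5) + (−11·t − 4)·(3·m − 2·t − 5); both groups contain (3·m − 2·t − 5), giving (4·m − 11·t − 4)·(3·m − 2·t − 5).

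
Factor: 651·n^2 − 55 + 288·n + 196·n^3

Among the possible rational roots, n = −5/7 is a root, so (7·n + 5) is a factor; dividing leaves 28·n^2 + 73·n − 11.
The remaining quadratic factors as (4·n + 11)(7·n − 1).

(4·n + 11)·(7·n + 5)·(7·n − 1)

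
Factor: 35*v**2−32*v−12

Need a pair with product 35·(−12) = −420 and sum −32: that's 10 and −42.
Split the middle term: 35*v**2+10*v − 42*v−12 = 5*v*(7*v+2) − 6*(7*v+2).

(5*v−6)*(7*v+2)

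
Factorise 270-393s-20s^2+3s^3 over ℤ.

(3s-2)(s+9)(s-15)

Trying the rational-root candidates, s = 15 is a root, giving the factor (s-15) and quotient 3s^2+25s-18.
The remaining quadratic factors as (s+9)(3s-2).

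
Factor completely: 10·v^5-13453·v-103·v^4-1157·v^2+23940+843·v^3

(2·v+7)·(5·v-9)·(v-5)·(v^2-7·v+76)

Among the possible rational roots, v = 9/5 is a root, so (5·v-9) divides it; the quotient is 2·v^4-17·v^3+138·v^2+17·v-2660.
Then v = -7/2 is a root, so (2·v+7) divides it; the quotient is v^3-12·v^2+111·v-380.
Then v = 5 is a root, so (v-5) divides it; the quotient is v^2-7·v+76.
The quadratic v^2-7·v+76 has discriminant -255 < 0 and is irreducible over ℤ.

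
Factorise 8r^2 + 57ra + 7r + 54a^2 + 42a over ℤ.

Group: r(8r + 9a + 7) + 6a(8r + 9a + 7); both groups contain (8r + 9a + 7).

(r + 6a)(8r + 9a + 7)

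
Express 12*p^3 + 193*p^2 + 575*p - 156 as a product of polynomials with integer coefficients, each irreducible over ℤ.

By the rational root theorem, p = -12 is a root, so (p + 12) is a factor; dividing leaves 12*p^2 + 49*p - 13.
The remaining quadratic factors as (4*p - 1)(3*p + 13).

(3*p + 13)*(4*p - 1)*(p + 12)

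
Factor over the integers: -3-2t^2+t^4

Substitute u = t^2 to get a quadratic in u, then factor.
t^2+1 is irreducible over ℤ (sum of squares).
t^2-3 is irreducible over ℤ (3 is not a perfect square).

(t^2+1)(t^2-3)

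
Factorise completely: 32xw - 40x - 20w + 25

Group as (32xw - 40x) + (-20w + 25) = 8x(4w - 5) - 5(4w - 5).
Both groups share the factor (4w - 5).

(4w - 5)(8x - 5)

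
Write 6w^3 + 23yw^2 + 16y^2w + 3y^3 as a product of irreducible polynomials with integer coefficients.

Group: y(3y^2 + 7yw + 2w^2) + 3w(3y^2 + 7yw + 2w^2); both groups contain (3y^2 + 7yw + 2w^2), so (y + 3w) is a factor with cofactor 3y^2 + 7yw + 2w^2.
The cofactor groups again: 3y^2 + 7yw + 2w^2 = y(3y + w) + 2w(3y + w); both groups contain (3y + w), giving (y + 2w)(3y + w).

(y + 2w)(y + 3w)(3y + w)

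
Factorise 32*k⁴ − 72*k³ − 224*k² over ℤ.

8*k²*(4*k + 7)*(k − 4)

Pull out the common factor 8*k², then factor the remaining trinomial.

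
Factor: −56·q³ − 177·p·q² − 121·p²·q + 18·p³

(2·p + q)·(9·p + 7·q)·(p − 8·q)

Group: 9·p·(2·p² − 15·p·q − 8·q²) + 7·q·(2·p² − 15·p·q − 8·q²); both groups contain (2·p² − 15·p·q − 8·q²), so (9·p + 7·q) is a factor with cofactor 2·p² − 15·p·q − 8·q².
The cofactor groups again: 2·p² − 15·p·q − 8·q² = 2·p·(p − 8·q) + q·(p − 8·q); both groups contain (p − 8·q), giving (2·p + q)·(p − 8·q).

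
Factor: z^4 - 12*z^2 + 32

Substitute u = z^2 to get a quadratic in u, then factor.
z^2 - 8 is irreducible over ℤ (8 is not a perfect square).
z^2 - 4 is a difference of squares.

(z + 2)*(z - 2)*(z^2 - 8)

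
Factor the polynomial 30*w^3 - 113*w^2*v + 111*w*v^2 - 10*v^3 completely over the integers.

Group: 10*w*(3*w^2 - 11*w*v + 10*v^2) - v*(3*w^2 - 11*w*v + 10*v^2); both groups contain (3*w^2 - 11*w*v + 10*v^2), so (10*w - v) is a factor with cofactor 3*w^2 - 11*w*v + 10*v^2.
The cofactor groups again: 3*w^2 - 11*w*v + 10*v^2 = 3*w*(w - 2*v) - 5*v*(w - 2*v); both groups contain (w - 2*v), giving (3*w - 5*v)*(w - 2*v).

(w - 2*v)*(3*w - 5*v)*(10*w - v)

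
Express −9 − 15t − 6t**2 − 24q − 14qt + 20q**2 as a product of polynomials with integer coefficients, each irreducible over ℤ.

Group: 10q(2q − 2t − 3) + (3t + 3)(2q − 2t − 3); both groups contain (2q − 2t − 3).

(10q + 3t + 3)(2q − 2t − 3)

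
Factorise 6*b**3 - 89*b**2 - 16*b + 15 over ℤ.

By the rational root theorem, b = 15 is a root, so (b - 15) divides it; the quotient is 6*b**2 + b - 1.
The remaining quadratic factors as (3*b - 1)(2*b + 1).

(2*b + 1)*(3*b - 1)*(b - 15)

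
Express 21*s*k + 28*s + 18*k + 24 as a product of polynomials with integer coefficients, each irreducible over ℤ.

Group as (21*s*k + 28*s) + (18*k + 24) = 7*s*(3*k + 4) + 6*(3*k + 4).
Both groups share the factor (3*k + 4).

(3*k + 4)*(7*s + 6)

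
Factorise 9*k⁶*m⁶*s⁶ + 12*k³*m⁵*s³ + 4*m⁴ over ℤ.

m⁴*(3*k³*m*s³ + 2)²

Factor out m⁴ first: what remains is 9*k⁶*m²*s⁶ + 12*k³*m*s³ + 4.
Recognize a perfect-square trinomial with the parts 3*k³*m*s³ and 2.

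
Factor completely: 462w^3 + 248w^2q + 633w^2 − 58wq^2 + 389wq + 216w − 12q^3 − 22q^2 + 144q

Group: 14w(33w^2 + 13wq + 24w − 6q^2 + 16q) + (2q + 9)(33w^2 + 13wq + 24w − 6q^2 + 16q); both groups contain (33w^2 + 13wq + 24w − 6q^2 + 16q), so (14w + 2q + 9) is a factor with cofactor 33w^2 + 13wq + 24w − 6q^2 + 16q.
The cofactor groups again: 33w^2 + 13wq + 24w − 6q^2 + 16q = 3w(11w − 3q + 8) + 2q(11w − 3q + 8); both groups contain (11w − 3q + 8), giving (3w + 2q)(11w − 3q + 8).

(11w − 3q + 8)(14w + 2q + 9)(3w + 2q)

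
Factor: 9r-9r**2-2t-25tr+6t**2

Group: 2t(3t+r-1) - 9r(3t+r-1); both groups contain (3t+r-1).

(2t-9r)(3t+r-1)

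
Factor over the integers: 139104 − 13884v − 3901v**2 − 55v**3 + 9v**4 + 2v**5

(2v − 9)(v + 8)(v − 12)(v**2 + 13v + 161)

Among the possible rational roots, v = 9/2 is a root, giving the factor (2v − 9) and quotient v**4 + 9v**3 + 13v**2 − 1892v − 15456.
Next, v = −8 is a root, so (v + 8) is a factor; dividing leaves v**3 + v**2 + 5v − 1932.
Continuing, v = 12 is a root, giving the factor (v − 12) and quotient v**2 + 13v + 161.
The quadratic v**2 + 13v + 161 has discriminant −475 < 0 and is irreducible over ℤ.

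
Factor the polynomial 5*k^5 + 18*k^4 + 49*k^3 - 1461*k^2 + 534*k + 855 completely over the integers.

Testing divisors of the constant over divisors of the leading coefficient, k = -3/5 is a root, so (5*k + 3) divides it; the quotient is k^4 + 3*k^3 + 8*k^2 - 297*k + 285.
Then k = 5 is a root, so (k - 5) is a factor; dividing leaves k^3 + 8*k^2 + 48*k - 57.
Then k = 1 is a root, so (k - 1) divides it; the quotient is k^2 + 9*k + 57.
The quadratic k^2 + 9*k + 57 has discriminant -147 < 0 and is irreducible over ℤ.

(5*k + 3)*(k - 1)*(k - 5)*(k^2 + 9*k + 57)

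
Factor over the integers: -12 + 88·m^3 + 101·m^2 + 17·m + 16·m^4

(4·m + 3)·(4·m - 1)·(m + 1)·(m + 4)

Among the possible rational roots, m = -3/4 is a root, so (4·m + 3) divides it; the quotient is 4·m^3 + 19·m^2 + 11·m - 4.
Next, m = -1 is a root, so (m + 1) divides it; the quotient is 4·m^2 + 15·m - 4.
The remaining quadratic factors as (4·m - 1)(m + 4).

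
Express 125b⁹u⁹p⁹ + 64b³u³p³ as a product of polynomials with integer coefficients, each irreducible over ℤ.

Factor out b³u³p³ first: what remains is 125b⁶u⁶p⁶ + 64.
Recognize a sum of cubes with the parts 5b²u²p² and 4.

b³p³u³(5b²u²p² + 4)(25b⁴u⁴p⁴ - 20b²u²p² + 16)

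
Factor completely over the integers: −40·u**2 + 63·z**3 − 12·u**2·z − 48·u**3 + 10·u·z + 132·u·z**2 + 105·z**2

−(2·u + 3·z)·(4·u − 7·z)·(6·u + 3·z + 5)

Group: 4·u·(−12·u**2 − 24·u·z − 10·u − 9·z**2 − 15·z) − 7·z·(−12·u**2 − 24·u·z − 10·u − 9·z**2 − 15·z); both groups contain (−12·u**2 − 24·u·z − 10·u − 9·z**2 − 15·z), so (4·u − 7·z) is a factor with cofactor −12·u**2 − 24·u·z − 10·u − 9·z**2 − 15·z.
The cofactor groups again: −12·u**2 − 24·u·z − 10·u − 9·z**2 − 15·z = −6·u·(2·u + 3·z) + (−3·z − 5)·(2·u + 3·z); both groups contain (2·u + 3·z), giving −(6·u + 3·z + 5)·(2·u + 3·z).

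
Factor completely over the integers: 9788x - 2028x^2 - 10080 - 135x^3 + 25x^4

Testing divisors of the constant over divisors of the leading coefficient, x = 8/5 is a root, so (5x - 8) is a factor; dividing leaves 5x^3 - 19x^2 - 436x + 1260.
Continuing, x = 10 is a root, giving the factor (x - 10) and quotient 5x^2 + 31x - 126.
The remaining quadratic factors as (5x - 14)(x + 9).

(5x - 14)(5x - 8)(x + 9)(x - 10)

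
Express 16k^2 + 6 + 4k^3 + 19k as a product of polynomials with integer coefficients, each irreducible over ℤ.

By the rational root theorem, k = -1/2 is a root, giving the factor (2k + 1) and quotient 2k^2 + 7k + 6.
The remaining quadratic factors as (k + 2)(2k + 3).

(2k + 1)(2k + 3)(k + 2)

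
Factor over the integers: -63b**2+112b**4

7b**2(4b+3)(4b-3)

Every term has a factor of 7b**2. Then 16b**2-9 = (4b)² − (3)².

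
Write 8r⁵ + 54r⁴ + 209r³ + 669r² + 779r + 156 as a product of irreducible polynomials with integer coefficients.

(2r + 3)(4r + 1)(r + 4)(r² + r + 13)

Trying the rational-root candidates, r = −3/2 is a root, giving the factor (2r + 3) and quotient 4r⁴ + 21r³ + 73r² + 225r + 52.
Then r = −1/4 is a root, giving the factor (4r + 1) and quotient r³ + 5r² + 17r + 52.
Continuing, r = −4 is a root, so (r + 4) is a factor; dividing leaves r² + r + 13.
The quadratic r² + r + 13 has discriminant −51 < 0 and is irreducible over ℤ.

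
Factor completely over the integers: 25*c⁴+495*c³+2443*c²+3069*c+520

Trying the rational-root candidates, c = -8/5 is a root, giving the factor (5*c+8) and quotient 5*c³+91*c²+343*c+65.
Then c = -13 is a root, so (c+13) is a factor; dividing leaves 5*c²+26*c+5.
The remaining quadratic factors as (c+5)(5*c+1).

(5*c+1)*(5*c+8)*(c+13)*(c+5)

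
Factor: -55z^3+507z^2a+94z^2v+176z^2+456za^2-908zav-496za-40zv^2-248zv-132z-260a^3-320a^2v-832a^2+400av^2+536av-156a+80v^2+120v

-(z-10a-2)(5z-2a-4v-6)(11z+13a-10v)

Group: 11z(-5z^2+52za+4zv+16z-20a^2-40av-64a-8v-12) + (13a-10v)(-5z^2+52za+4zv+16z-20a^2-40av-64a-8v-12); both groups contain (-5z^2+52za+4zv+16z-20a^2-40av-64a-8v-12), so (11z+13a-10v) is a factor with cofactor -5z^2+52za+4zv+16z-20a^2-40av-64a-8v-12.
The cofactor groups again: -5z^2+52za+4zv+16z-20a^2-40av-64a-8v-12 = -5z(z-10a-2) + (2a+4v+6)(z-10a-2); both groups contain (z-10a-2), giving -(5z-2a-4v-6)(z-10a-2).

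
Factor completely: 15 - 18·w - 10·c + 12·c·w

Group as (12·c·w - 10·c) + (-18·w + 15) = 2·c·(6·w - 5) - 3·(6·w - 5).
Both groups share the factor (6·w - 5).

(2·c - 3)·(6·w - 5)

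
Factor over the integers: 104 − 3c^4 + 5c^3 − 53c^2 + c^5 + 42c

Among the possible rational roots, c = −1 is a root, so (c + 1) is a factor; dividing leaves c^4 − 4c^3 + 9c^2 − 62c + 104.
Next, c = 4 is a root, giving the factor (c − 4) and quotient c^3 + 9c − 26.
Continuing, c = 2 is a root, giving the factor (c − 2) and quotient c^2 + 2c + 13.
The quadratic c^2 + 2c + 13 has discriminant −48 < 0 and is irreducible over ℤ.

(c + 1)(c − 2)(c − 4)(c^2 + 2c + 13)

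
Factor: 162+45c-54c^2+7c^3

(7c+9)(c-3)(c-6)

By the rational root theorem, c = -9/7 is a root, giving the factor (7c+9) and quotient c^2-9c+18.
The remaining quadratic factors as (c-3)(c-6).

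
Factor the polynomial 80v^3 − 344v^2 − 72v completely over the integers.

8v(2v − 9)(5v + 1)

Pull out the common factor 8v, then factor the remaining trinomial.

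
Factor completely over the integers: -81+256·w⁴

Difference of squares twice: with A = 4·w and B = 3, A⁴ − B⁴ = (A² − B²)(A² + B²), and A² − B² factors again.

(4·w+3)·(4·w-3)·(16·w²+9)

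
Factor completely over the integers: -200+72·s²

8·(3·s+5)·(3·s-5)

Every term has a factor of 8. Then 9·s²-25 = (3·s)² − (5)².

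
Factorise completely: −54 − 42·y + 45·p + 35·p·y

(5·p − 6)·(7·y + 9)

Group as (35·p·y + 45·p) + (−42·y − 54) = 5·p·(7·y + 9) − 6·(7·y + 9).
Both groups share the factor (7·y + 9).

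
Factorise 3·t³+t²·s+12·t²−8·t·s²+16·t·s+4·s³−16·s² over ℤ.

(3·t−2·s)·(t−s+4)·(t+2·s)

Group: t·(3·t²+4·t·s−4·s²) + (−s+4)·(3·t²+4·t·s−4·s²); both groups contain (3·t²+4·t·s−4·s²), so (t−s+4) is a factor with cofactor 3·t²+4·t·s−4·s².
The cofactor groups again: 3·t²+4·t·s−4·s² = t·(3·t−2·s) + 2·s·(3·t−2·s); both groups contain (3·t−2·s), giving (t+2·s)·(3·t−2·s).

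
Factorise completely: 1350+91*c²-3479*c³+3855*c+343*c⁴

(7*c+3)*(7*c+5)*(7*c-9)*(c-10)

Testing divisors of the constant over divisors of the leading coefficient, c = -3/7 is a root, giving the factor (7*c+3) and quotient 49*c³-518*c²+235*c+450.
Next, c = -5/7 is a root, so (7*c+5) is a factor; dividing leaves 7*c²-79*c+90.
The remaining quadratic factors as (c-10)(7*c-9).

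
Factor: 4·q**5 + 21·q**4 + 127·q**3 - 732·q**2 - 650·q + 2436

(4·q - 7)·(q + 2)·(q - 3)·(q**2 + 8·q + 58)

By the rational root theorem, q = 3 is a root, giving the factor (q - 3) and quotient 4·q**4 + 33·q**3 + 226·q**2 - 54·q - 812.
Next, q = 7/4 is a root, so (4·q - 7) divides it; the quotient is q**3 + 10·q**2 + 74·q + 116.
Then q = -2 is a root, so (q + 2) divides it; the quotient is q**2 + 8·q + 58.
The quadratic q**2 + 8·q + 58 has discriminant -168 < 0 and is irreducible over ℤ.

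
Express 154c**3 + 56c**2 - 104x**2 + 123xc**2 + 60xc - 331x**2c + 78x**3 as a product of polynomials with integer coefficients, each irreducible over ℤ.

Group: 2x(39x**2 - 185xc - 52x + 154c**2 + 56c) + c(39x**2 - 185xc - 52x + 154c**2 + 56c); both groups contain (39x**2 - 185xc - 52x + 154c**2 + 56c), so (2x + c) is a factor with cofactor 39x**2 - 185xc - 52x + 154c**2 + 56c.
The cofactor groups again: 39x**2 - 185xc - 52x + 154c**2 + 56c = 3x(13x - 14c) + (-11c - 4)(13x - 14c); both groups contain (13x - 14c), giving (3x - 11c - 4)(13x - 14c).

(3x - 11c - 4)(13x - 14c)(2x + c)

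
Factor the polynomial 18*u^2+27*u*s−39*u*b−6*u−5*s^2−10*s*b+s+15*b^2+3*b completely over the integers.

(6*u−s−3*b)*(3*u+5*s−5*b−1)

Group: 6*u*(3*u+5*s−5*b−1) + (−s−3*b)*(3*u+5*s−5*b−1); both groups contain (3*u+5*s−5*b−1).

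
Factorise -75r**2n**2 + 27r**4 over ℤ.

Factor out 3r**2, leaving 9r**2 - 25n**2, which is a difference of two squares.

3r**2(3r - 5n)(3r + 5n)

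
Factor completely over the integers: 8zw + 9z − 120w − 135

(8w + 9)(z − 15)

Group as (8zw + 9z) + (−120w − 135) = z(8w + 9) − 15(8w + 9).
Both groups share the factor (8w + 9).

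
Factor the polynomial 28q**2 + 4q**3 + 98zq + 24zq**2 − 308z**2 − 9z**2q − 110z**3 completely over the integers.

−(2z − q)(11z + 2q)(5z + 2q + 14)

Group: 2z(−55z**2 − 32zq − 154z − 4q**2 − 28q) − q(−55z**2 − 32zq − 154z − 4q**2 − 28q); both groups contain (−55z**2 − 32zq − 154z − 4q**2 − 28q), so (2z − q) is a factor with cofactor −55z**2 − 32zq − 154z − 4q**2 − 28q.
The cofactor groups again: −55z**2 − 32zq − 154z − 4q**2 − 28q = −5z(11z + 2q) + (−2q − 14)(11z + 2q); both groups contain (11z + 2q), giving −(5z + 2q + 14)(11z + 2q).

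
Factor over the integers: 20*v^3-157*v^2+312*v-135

Testing divisors of the constant over divisors of the leading coefficient, v = 5 is a root, so (v-5) is a factor; dividing leaves 20*v^2-57*v+27.
The remaining quadratic factors as (5*v-3)(4*v-9).

(4*v-9)*(5*v-3)*(v-5)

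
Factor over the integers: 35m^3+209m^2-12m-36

(5m+2)(7m-3)(m+6)

Testing divisors of the constant over divisors of the leading coefficient, m = -6 is a root, giving the factor (m+6) and quotient 35m^2-m-6.
The remaining quadratic factors as (7m-3)(5m+2).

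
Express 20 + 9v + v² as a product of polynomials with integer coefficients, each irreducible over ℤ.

(v + 4)(v + 5)

Two integers with product 20 and sum 9 are 4 and 5.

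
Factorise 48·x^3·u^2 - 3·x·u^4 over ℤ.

3·u^2·x·(4·x - u)·(4·x + u)

Every term has a factor of 3·x·u^2. Then 16·x^2 - u^2 = (4·x)² − (u)².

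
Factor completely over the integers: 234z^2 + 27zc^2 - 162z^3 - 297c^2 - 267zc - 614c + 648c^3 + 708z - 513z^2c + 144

-(9z - 9c + 2)(3z + 8c - 9)(6z + 9c + 8)

Group: 9z(-18z^2 - 75zc + 30z - 72c^2 + 17c + 72) + (-9c + 2)(-18z^2 - 75zc + 30z - 72c^2 + 17c + 72); both groups contain (-18z^2 - 75zc + 30z - 72c^2 + 17c + 72), so (9z - 9c + 2) is a factor with cofactor -18z^2 - 75zc + 30z - 72c^2 + 17c + 72.
The cofactor groups again: -18z^2 - 75zc + 30z - 72c^2 + 17c + 72 = -6z(3z + 8c - 9) + (-9c - 8)(3z + 8c - 9); both groups contain (3z + 8c - 9), giving -(6z + 9c + 8)(3z + 8c - 9).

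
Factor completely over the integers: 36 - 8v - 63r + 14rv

(2v - 9)(7r - 4)

Group as (14rv - 63r) + (-8v + 36) = 7r(2v - 9) - 4(2v - 9).
Both groups share the factor (2v - 9).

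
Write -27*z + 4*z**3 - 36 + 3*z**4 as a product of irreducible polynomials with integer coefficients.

(3*z + 4)*(z**3 - 9)

Group as (3*z**4 - 27*z) + (4*z**3 - 36) = 3*z*(z**3 - 9) + 4*(z**3 - 9).
Both groups share the factor (z**3 - 9).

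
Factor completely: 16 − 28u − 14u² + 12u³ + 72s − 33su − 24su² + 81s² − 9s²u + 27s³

Group: 3s(9s² + 3su + 24s − 6u² + 4u + 16) + (−2u + 1)(9s² + 3su + 24s − 6u² + 4u + 16); both groups contain (9s² + 3su + 24s − 6u² + 4u + 16), so (3s − 2u + 1) is a factor with cofactor 9s² + 3su + 24s − 6u² + 4u + 16.
The cofactor groups again: 9s² + 3su + 24s − 6u² + 4u + 16 = 3s(3s + 3u + 4) + (−2u + 4)(3s + 3u + 4); both groups contain (3s + 3u + 4), giving (3s − 2u + 4)(3s + 3u + 4).

(3s + 3u + 4)(3s − 2u + 1)(3s − 2u + 4)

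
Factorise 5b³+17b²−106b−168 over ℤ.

(5b+7)(b+6)(b−4)

Among the possible rational roots, b = −6 is a root, giving the factor (b+6) and quotient 5b²−13b−28.
The remaining quadratic factors as (b−4)(5b+7).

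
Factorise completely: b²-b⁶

-b²(b+1)(b-1)(b²+1)

Pull out the common factor b², leaving -b⁴+1.
Recognize a difference of squares with the parts 1 and b².
-b²+1 is again a difference of squares: (-b+1)(b+1).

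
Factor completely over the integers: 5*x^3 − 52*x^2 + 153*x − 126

Testing divisors of the constant over divisors of the leading coefficient, x = 7/5 is a root, so (5*x − 7) is a factor; dividing leaves x^2 − 9*x + 18.
The remaining quadratic factors as (x − 6)(x − 3).

(5*x − 7)*(x − 3)*(x − 6)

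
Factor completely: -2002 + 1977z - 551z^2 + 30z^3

Trying the rational-root candidates, z = 14 is a root, giving the factor (z - 14) and quotient 30z^2 - 131z + 143.
The remaining quadratic factors as (6z - 13)(5z - 11).

(5z - 11)(6z - 13)(z - 14)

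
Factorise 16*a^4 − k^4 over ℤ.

(2*a + k)*(2*a − k)*(4*a^2 + k^2)

Write as (4*a^2)² − (k^2)², then factor 4*a^2 − k^2 once more.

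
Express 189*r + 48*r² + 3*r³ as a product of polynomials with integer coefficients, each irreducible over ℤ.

3*r*(r + 7)*(r + 9)

Pull out the common factor 3*r, then factor the remaining trinomial.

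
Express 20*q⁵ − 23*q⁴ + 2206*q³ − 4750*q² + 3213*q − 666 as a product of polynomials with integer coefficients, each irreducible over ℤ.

(4*q − 3)*(5*q − 2)*(q − 1)*(q² + q + 111)

Testing divisors of the constant over divisors of the leading coefficient, q = 3/4 is a root, so (4*q − 3) divides it; the quotient is 5*q⁴ − 2*q³ + 550*q² − 775*q + 222.
Then q = 1 is a root, giving the factor (q − 1) and quotient 5*q³ + 3*q² + 553*q − 222.
Continuing, q = 2/5 is a root, so (5*q − 2) is a factor; dividing leaves q² + q + 111.
The quadratic q² + q + 111 has discriminant −443 < 0 and is irreducible over ℤ.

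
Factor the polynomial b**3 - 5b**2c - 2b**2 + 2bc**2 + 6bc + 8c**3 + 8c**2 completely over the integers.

(b + c)(b - 2c - 2)(b - 4c)

Group: b(b**2 - 3bc - 4c**2) + (-2c - 2)(b**2 - 3bc - 4c**2); both groups contain (b**2 - 3bc - 4c**2), so (b - 2c - 2) is a factor with cofactor b**2 - 3bc - 4c**2.
The cofactor groups again: b**2 - 3bc - 4c**2 = b(b - 4c) + c(b - 4c); both groups contain (b - 4c), giving (b + c)(b - 4c).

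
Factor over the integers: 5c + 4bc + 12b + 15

Group as (4bc + 12b) + (5c + 15) = 4b(c + 3) + 5(c + 3).
Both groups share the factor (c + 3).

(4b + 5)(c + 3)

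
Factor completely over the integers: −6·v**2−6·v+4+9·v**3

Group as (9·v**3−6·v) + (−6·v**2+4) = 3·v·(3·v**2−2) − 2·(3·v**2−2).
Both groups share the factor (3·v**2−2).

(3·v−2)·(3·v**2−2)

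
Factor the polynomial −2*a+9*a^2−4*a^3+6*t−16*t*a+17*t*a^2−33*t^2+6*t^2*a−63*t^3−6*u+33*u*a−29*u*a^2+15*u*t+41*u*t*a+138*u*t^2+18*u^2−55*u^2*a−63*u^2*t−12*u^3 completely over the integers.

Group: 3*u*(−4*u^2−25*u*t−17*u*a+6*u+21*t^2+5*t*a+11*t−4*a^2+9*a−2) + (−3*t+a)*(−4*u^2−25*u*t−17*u*a+6*u+21*t^2+5*t*a+11*t−4*a^2+9*a−2); both groups contain (−4*u^2−25*u*t−17*u*a+6*u+21*t^2+5*t*a+11*t−4*a^2+9*a−2), so (3*u−3*t+a) is a factor with cofactor −4*u^2−25*u*t−17*u*a+6*u+21*t^2+5*t*a+11*t−4*a^2+9*a−2.
The cofactor groups again: −4*u^2−25*u*t−17*u*a+6*u+21*t^2+5*t*a+11*t−4*a^2+9*a−2 = −u*(4*u−3*t+a−2) + (−7*t−4*a+1)*(4*u−3*t+a−2); both groups contain (4*u−3*t+a−2), giving −(u+7*t+4*a−1)*(4*u−3*t+a−2).

−(u+7*t+4*a−1)*(3*u−3*t+a)*(4*u−3*t+a−2)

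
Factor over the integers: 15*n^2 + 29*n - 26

(3*n - 2)*(5*n + 13)

Need a pair with product 15·(-26) = -390 and sum 29: that's 39 and -10.
Split the middle term: 15*n^2 + 39*n - 10*n - 26 = 3*n*(5*n + 13) - 2*(5*n + 13).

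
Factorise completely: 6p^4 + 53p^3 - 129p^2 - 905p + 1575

By the rational root theorem, p = -9 is a root, giving the factor (p + 9) and quotient 6p^3 - p^2 - 120p + 175.
Then p = 7/2 is a root, so (2p - 7) divides it; the quotient is 3p^2 + 10p - 25.
The remaining quadratic factors as (p + 5)(3p - 5).

(2p - 7)(3p - 5)(p + 5)(p + 9)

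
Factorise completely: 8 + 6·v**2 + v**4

Substitute u = v**2 to get a quadratic in u, then factor.
v**2 + 2 is irreducible over ℤ (always positive, so no real roots).
v**2 + 4 is irreducible over ℤ (sum of squares).

(v**2 + 2)·(v**2 + 4)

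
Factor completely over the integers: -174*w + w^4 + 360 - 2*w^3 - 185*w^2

(w + 12)*(w + 2)*(w - 1)*(w - 15)

Testing divisors of the constant over divisors of the leading coefficient, w = -12 is a root, so (w + 12) is a factor; dividing leaves w^3 - 14*w^2 - 17*w + 30.
Continuing, w = 15 is a root, so (w - 15) is a factor; dividing leaves w^2 + w - 2.
The remaining quadratic factors as (w - 1)(w + 2).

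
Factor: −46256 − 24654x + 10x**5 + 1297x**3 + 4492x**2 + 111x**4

Testing divisors of the constant over divisors of the leading coefficient, x = −7 is a root, so (x + 7) is a factor; dividing leaves 10x**4 + 41x**3 + 1010x**2 − 2578x − 6608.
Then x = −8/5 is a root, giving the factor (5x + 8) and quotient 2x**3 + 5x**2 + 194x − 826.
Next, x = 7/2 is a root, so (2x − 7) divides it; the quotient is x**2 + 6x + 118.
The quadratic x**2 + 6x + 118 has discriminant −436 < 0 and is irreducible over ℤ.

(2x − 7)(5x + 8)(x + 7)(x**2 + 6x + 118)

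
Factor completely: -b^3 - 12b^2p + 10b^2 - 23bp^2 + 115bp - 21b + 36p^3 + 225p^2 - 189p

Group: b(-b^2 - 13bp + 3b - 36p^2 + 27p) + (-p - 7)(-b^2 - 13bp + 3b - 36p^2 + 27p); both groups contain (-b^2 - 13bp + 3b - 36p^2 + 27p), so (b - p - 7) is a factor with cofactor -b^2 - 13bp + 3b - 36p^2 + 27p.
The cofactor groups again: -b^2 - 13bp + 3b - 36p^2 + 27p = -b(b + 9p) + (-4p + 3)(b + 9p); both groups contain (b + 9p), giving -(b + 4p - 3)(b + 9p).

-(b + 4p - 3)(b + 9p)(b - p - 7)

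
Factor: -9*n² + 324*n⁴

Factor out 9*n², leaving 36*n² - 1, which is a difference of two squares.

9*n²*(6*n + 1)*(6*n - 1)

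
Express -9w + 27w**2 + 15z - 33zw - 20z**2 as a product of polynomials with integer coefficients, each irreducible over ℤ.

Group: -5z(4z + 9w - 3) + 3w(4z + 9w - 3); both groups contain (4z + 9w - 3).

-(5z - 3w)(4z + 9w - 3)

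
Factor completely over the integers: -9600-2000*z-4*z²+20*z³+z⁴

(z+10)*(z+12)*(z+8)*(z-10)

Trying the rational-root candidates, z = -8 is a root, giving the factor (z+8) and quotient z³+12*z²-100*z-1200.
Continuing, z = -10 is a root, so (z+10) is a factor; dividing leaves z²+2*z-120.
The remaining quadratic factors as (z+12)(z-10).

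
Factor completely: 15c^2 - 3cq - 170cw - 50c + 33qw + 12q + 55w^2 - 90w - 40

(15c - 3q - 5w + 10)(c - 11w - 4)

Group: 15c(c - 11w - 4) + (-3q - 5w + 10)(c - 11w - 4); both groups contain (c - 11w - 4).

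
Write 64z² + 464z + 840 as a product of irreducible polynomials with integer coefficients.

8(2z + 7)(4z + 15)

Pull out the common factor 8, then factor the remaining trinomial.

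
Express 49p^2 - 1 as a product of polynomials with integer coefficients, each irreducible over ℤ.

Need a pair with product 49·(-1) = -49 and sum 0: that's 7 and -7.
Split the middle term: 49p^2 + 7p - 7p - 1 = 7p(7p + 1) - (7p + 1).

(7p + 1)(7p - 1)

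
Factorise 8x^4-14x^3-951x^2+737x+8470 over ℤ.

(2x-7)(4x+11)(x+10)(x-11)

Among the possible rational roots, x = 11 is a root, so (x-11) is a factor; dividing leaves 8x^3+74x^2-137x-770.
Then x = -11/4 is a root, so (4x+11) is a factor; dividing leaves 2x^2+13x-70.
The remaining quadratic factors as (x+10)(2x-7).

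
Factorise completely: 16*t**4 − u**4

(2*t + u)*(2*t − u)*(4*t**2 + u**2)

Write as (4*t**2)² − (u**2)², then factor 4*t**2 − u**2 once more.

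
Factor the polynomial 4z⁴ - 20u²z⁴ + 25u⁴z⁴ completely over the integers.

z⁴(5u² - 2)²

Every term has a factor of z⁴; factoring it out leaves 25u⁴ - 20u² + 4.
Recognize a perfect-square trinomial with the parts 5u² and 2.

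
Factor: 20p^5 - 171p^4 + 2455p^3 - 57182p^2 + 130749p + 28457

(4p - 11)(5p + 1)(p - 13)(p^2 + 7p + 199)

Testing divisors of the constant over divisors of the leading coefficient, p = -1/5 is a root, giving the factor (5p + 1) and quotient 4p^4 - 35p^3 + 498p^2 - 11536p + 28457.
Then p = 13 is a root, giving the factor (p - 13) and quotient 4p^3 + 17p^2 + 719p - 2189.
Then p = 11/4 is a root, so (4p - 11) is a factor; dividing leaves p^2 + 7p + 199.
The quadratic p^2 + 7p + 199 has discriminant -747 < 0 and is irreducible over ℤ.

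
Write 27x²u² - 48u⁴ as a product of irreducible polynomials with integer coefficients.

Factor out 3u², leaving 9x² - 16u², which is a difference of two squares.

3u²(3x - 4u)(3x + 4u)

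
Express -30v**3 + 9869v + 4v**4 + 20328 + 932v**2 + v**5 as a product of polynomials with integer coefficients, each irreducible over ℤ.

Testing divisors of the constant over divisors of the leading coefficient, v = -3 is a root, so (v + 3) is a factor; dividing leaves v**4 + v**3 - 33v**2 + 1031v + 6776.
Continuing, v = -8 is a root, so (v + 8) is a factor; dividing leaves v**3 - 7v**2 + 23v + 847.
Continuing, v = -7 is a root, giving the factor (v + 7) and quotient v**2 - 14v + 121.
The quadratic v**2 - 14v + 121 has discriminant -288 < 0 and is irreducible over ℤ.

(v + 3)(v + 7)(v + 8)(v**2 - 14v + 121)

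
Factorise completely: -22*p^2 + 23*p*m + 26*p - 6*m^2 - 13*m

Group: -2*p*(11*p - 6*m - 13) + m*(11*p - 6*m - 13); both groups contain (11*p - 6*m - 13).

-(11*p - 6*m - 13)*(2*p - m)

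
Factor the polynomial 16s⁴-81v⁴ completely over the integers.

(2s+3v)(2s-3v)(4s²+9v²)

Difference of squares twice: with A = 2s and B = 3v, A⁴ − B⁴ = (A² − B²)(A² + B²), and A² − B² factors again.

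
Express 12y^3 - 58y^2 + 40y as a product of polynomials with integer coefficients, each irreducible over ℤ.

Pull out the common factor 2y, then factor the remaining trinomial.

2y(6y - 5)(y - 4)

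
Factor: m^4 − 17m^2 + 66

Substitute u = m^2 to get a quadratic in u, then factor.
m^2 − 6 is irreducible over ℤ (6 is not a perfect square).
m^2 − 11 is irreducible over ℤ (11 is not a perfect square).

(m^2 − 11)(m^2 − 6)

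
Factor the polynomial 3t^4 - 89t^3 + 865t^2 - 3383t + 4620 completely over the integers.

(3t - 11)(t - 15)(t - 4)(t - 7)

Trying the rational-root candidates, t = 15 is a root, so (t - 15) divides it; the quotient is 3t^3 - 44t^2 + 205t - 308.
Next, t = 11/3 is a root, so (3t - 11) is a factor; dividing leaves t^2 - 11t + 28.
The remaining quadratic factors as (t - 7)(t - 4).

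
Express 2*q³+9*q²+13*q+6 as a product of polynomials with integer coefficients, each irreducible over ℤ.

(2*q+3)*(q+1)*(q+2)

Trying the rational-root candidates, q = −2 is a root, so (q+2) is a factor; dividing leaves 2*q²+5*q+3.
The remaining quadratic factors as (2*q+3)(q+1).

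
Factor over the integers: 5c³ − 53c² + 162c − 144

By the rational root theorem, c = 3 is a root, so (c − 3) divides it; the quotient is 5c² − 38c + 48.
The remaining quadratic factors as (c − 6)(5c − 8).

(5c − 8)(c − 3)(c − 6)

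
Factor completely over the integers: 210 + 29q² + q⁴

(q² + 14)(q² + 15)

Substitute u = q² to get a quadratic in u, then factor.
q² + 15 is irreducible over ℤ (always positive, so no real roots).
q² + 14 is irreducible over ℤ (always positive, so no real roots).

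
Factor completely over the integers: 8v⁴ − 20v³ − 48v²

4v²(2v + 3)(v − 4)

Pull out the common factor 4v², then factor the remaining trinomial.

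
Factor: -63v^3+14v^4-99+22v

Group as (14v^4+22v) + (-63v^3-99) = 2v(7v^3+11) - 9(7v^3+11).
Both groups share the factor (7v^3+11).

(2v-9)(7v^3+11)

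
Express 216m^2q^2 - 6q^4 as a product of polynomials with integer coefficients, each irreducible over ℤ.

6q^2(6m + q)(6m - q)

Pull out the common factor 6q^2; 36m^2 - q^2 is a difference of squares.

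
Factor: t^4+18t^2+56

(t^2+14)(t^2+4)

Substitute u = t^2 to get a quadratic in u, then factor.
t^2+14 is irreducible over ℤ (always positive, so no real roots).
t^2+4 is irreducible over ℤ (sum of squares).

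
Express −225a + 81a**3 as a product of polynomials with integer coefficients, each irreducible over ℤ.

9a(3a + 5)(3a − 5)

Every term has a factor of 9a. Then 9a**2 − 25 = (3a)² − (5)².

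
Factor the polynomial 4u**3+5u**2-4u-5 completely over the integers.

(4u+5)(u+1)(u-1)

Group as (4u**3-4u) + (5u**2-5) = 4u(u**2-1) + 5(u**2-1).
Both groups share the factor (u**2-1).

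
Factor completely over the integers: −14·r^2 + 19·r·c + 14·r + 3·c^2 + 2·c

−(2·r − 3·c − 2)·(7·r + c)

Group: −7·r·(2·r − 3·c − 2) − c·(2·r − 3·c − 2); both groups contain (2·r − 3·c − 2).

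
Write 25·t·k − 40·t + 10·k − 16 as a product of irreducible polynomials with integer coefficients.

(5·k − 8)·(5·t + 2)

Group as (25·t·k − 40·t) + (10·k − 16) = 5·t·(5·k − 8) + 2·(5·k − 8).
Both groups share the factor (5·k − 8).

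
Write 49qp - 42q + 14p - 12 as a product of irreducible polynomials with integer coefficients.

Group as (49qp - 42q) + (14p - 12) = 7q(7p - 6) + 2(7p - 6).
Both groups share the factor (7p - 6).

(7p - 6)(7q + 2)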